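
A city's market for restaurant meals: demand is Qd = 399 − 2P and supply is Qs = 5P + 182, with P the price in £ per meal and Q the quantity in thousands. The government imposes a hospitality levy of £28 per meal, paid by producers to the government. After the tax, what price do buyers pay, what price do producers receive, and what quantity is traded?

Before the tax: set 399 − 2P = 5P + 182 → P* = £31, Q* = 337.
With the tax collected from producers, supply shifts: Qs = 5(P − 28) + 182.
Solving gives Q = 297 with buyers paying £51 and producers receiving £23 (the £28 wedge).

Buyers pay £51; producers receive £23; quantity = 297.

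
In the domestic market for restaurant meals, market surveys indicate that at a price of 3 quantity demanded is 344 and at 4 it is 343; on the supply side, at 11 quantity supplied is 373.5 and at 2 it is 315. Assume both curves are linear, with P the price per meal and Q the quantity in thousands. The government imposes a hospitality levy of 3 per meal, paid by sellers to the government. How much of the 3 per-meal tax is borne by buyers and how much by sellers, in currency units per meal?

Demand slope: (343 − 344)/(4 − 3) = -1, so Qd = 347 − P.
Supply slope: (315 − 373.5)/(2 − 11) = 6.5, so Qs = 6.5P + 302.
Before the tax: set 347 − P = 6.5P + 302 → P* = 6, Q* = 341.
With the tax collected from sellers, supply shifts: Qs = 6.5(P − 3) + 302.
Solving gives Q = 338.4 with buyers paying 8.6 and sellers receiving 5.6 (the 3 wedge).
Burden on buyers: 2.6; on sellers: 0.4. (They sum to 3.)

Buyers bear 2.6 per meal; sellers bear 0.4 per meal.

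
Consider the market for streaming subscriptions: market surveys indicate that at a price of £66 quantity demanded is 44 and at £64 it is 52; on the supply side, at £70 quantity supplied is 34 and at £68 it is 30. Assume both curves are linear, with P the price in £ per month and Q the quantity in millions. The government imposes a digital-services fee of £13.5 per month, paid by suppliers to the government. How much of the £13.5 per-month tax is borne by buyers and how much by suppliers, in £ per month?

Demand slope: (52 − 44)/(64 − 66) = -4, so Qd = 308 − 4P.
Supply slope: (30 − 34)/(68 − 70) = 2, so Qs = 2P − 106.
Without the tax, 308 − 4P = 2P − 106 gives 6P = 414, so P* = £69 and Q* = 32.
With the tax collected from suppliers, supply shifts: Qs = 2(P − 13.5) − 106.
Solving gives Q = 14 with buyers paying £73.5 and suppliers receiving £60 (the £13.5 wedge).
Burden on buyers: £4.5; on suppliers: £9. (They sum to £13.5.)
The less price-elastic side of the market bears the larger share of a per-unit tax.

Buyers bear £4.5 per month; suppliers bear £9 per month.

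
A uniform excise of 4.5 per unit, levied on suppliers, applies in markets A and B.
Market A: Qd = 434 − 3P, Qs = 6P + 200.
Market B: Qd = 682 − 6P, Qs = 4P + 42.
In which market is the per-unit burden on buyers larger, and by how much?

Market A, by 1.2.

Market A: pre-tax P* = 26, Q* = 356; post-tax Q = 347; per-unit burden on buyers = 3.
Market B: pre-tax P* = 64, Q* = 298; post-tax Q = 287.2; per-unit burden on buyers = 1.8.
Difference: 3 vs 1.8 → market A is larger by 1.2.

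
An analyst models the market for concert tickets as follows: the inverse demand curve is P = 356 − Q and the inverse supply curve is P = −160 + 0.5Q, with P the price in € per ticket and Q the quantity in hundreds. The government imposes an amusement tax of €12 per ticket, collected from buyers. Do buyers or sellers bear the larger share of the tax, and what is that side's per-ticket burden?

Buyers bear the larger share: €8 per ticket.

Rewrite in direct form: Qd = 356 − P and Qs = 2P + 320.
Without the tax, 356 − P = 2P + 320 gives 3P = 36, so P* = €12 and Q* = 344.
With the tax collected from buyers, demand (in seller-price terms) shifts: Qd = 356 − (P + 12).
New equilibrium: buyers pay €20, sellers receive €8, Q = 336. (Wedge: Pb − Ps = 12.)
Per-ticket burden: buyers €8, sellers €4.
Buyers take the larger share because demand is less price-elastic here (demand slope 1 vs supply slope 2).
The less price-elastic side of the market bears the larger share of a per-unit tax.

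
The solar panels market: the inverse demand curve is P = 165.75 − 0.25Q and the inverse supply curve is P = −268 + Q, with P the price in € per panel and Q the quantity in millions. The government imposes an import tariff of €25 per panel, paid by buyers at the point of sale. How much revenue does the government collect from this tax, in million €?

Tax revenue = €8175 million.

Rewrite in direct form: Qd = 663 − 4P and Qs = P + 268.
Without the tax, 663 − 4P = P + 268 gives 5P = 395, so P* = €79 and Q* = 347.
With the tax collected from buyers, demand (in seller-price terms) shifts: Qd = 663 − 4(P + 25).
New equilibrium: buyers pay €84, suppliers receive €59, Q = 327. (Wedge: Pb − Ps = 25.)
Revenue = t · Q = 25 · 327 = €8175.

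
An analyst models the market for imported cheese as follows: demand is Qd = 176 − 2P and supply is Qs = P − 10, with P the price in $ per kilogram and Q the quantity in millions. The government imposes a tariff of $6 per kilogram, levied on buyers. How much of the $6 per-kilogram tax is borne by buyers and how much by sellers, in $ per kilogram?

Buyers bear $2 per kilogram; sellers bear $4 per kilogram.

Before the tax: set 176 − 2P = P − 10 → P* = $62, Q* = 52.
With the tax collected from buyers, demand (in seller-price terms) shifts: Qd = 176 − 2(P + 6).
Solving gives Q = 48 with buyers paying $64 and sellers receiving $58 (the $6 wedge).
Burden on buyers: $2; on sellers: $4. (They sum to $6.)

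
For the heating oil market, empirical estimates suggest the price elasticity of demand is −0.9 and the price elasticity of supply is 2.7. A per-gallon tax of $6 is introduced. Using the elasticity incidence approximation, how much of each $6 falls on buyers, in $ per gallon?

Incidence ratio: buyers' share ≈ εs / (εs + |εd|) = 2.7 / (2.7 + 0.9) = 0.75.
So buyers bear ≈ 0.75 × $6 = $4.5; sellers bear $1.5.

Buyers bear ≈ $4.5 per gallon.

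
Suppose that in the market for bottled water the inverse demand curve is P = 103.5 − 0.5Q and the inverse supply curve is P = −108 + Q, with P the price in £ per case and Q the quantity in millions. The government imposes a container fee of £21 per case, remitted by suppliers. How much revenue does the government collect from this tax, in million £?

Rewrite in direct form: Qd = 207 − 2P and Qs = P + 108.
Before the tax: set 207 − 2P = P + 108 → P* = £33, Q* = 141.
With the tax collected from suppliers, supply shifts: Qs = (P − 21) + 108.
Solving gives Q = 127 with consumers paying £40 and suppliers receiving £19 (the £21 wedge).
Revenue = t · Q = 21 · 127 = £2667.

Tax revenue = £2667 million.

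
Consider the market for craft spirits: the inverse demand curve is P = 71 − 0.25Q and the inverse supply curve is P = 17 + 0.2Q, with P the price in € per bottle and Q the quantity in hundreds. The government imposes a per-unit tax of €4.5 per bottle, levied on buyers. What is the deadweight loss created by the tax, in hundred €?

Rewrite in direct form: Qd = 284 − 4P and Qs = 5P − 85.
Before the tax: set 284 − 4P = 5P − 85 → P* = €41, Q* = 120.
With the tax collected from buyers, demand (in seller-price terms) shifts: Qd = 284 − 4(P + 4.5).
Solving gives Q = 110 with buyers paying €43.5 and suppliers receiving €39 (the €4.5 wedge).
Quantity falls by |ΔQ| = |120 − 110| = 10.
DWL = ½ · t · |ΔQ| = ½ · 4.5 · 10 = €22.5.

Deadweight loss = €22.5 hundred.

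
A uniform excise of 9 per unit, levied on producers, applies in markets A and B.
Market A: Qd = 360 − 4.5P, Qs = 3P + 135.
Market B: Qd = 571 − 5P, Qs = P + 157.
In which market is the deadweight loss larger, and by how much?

Market A, by 39.15.

Market A: pre-tax P* = 30, Q* = 225; post-tax Q = 208.8; deadweight loss = 72.9.
Market B: pre-tax P* = 69, Q* = 226; post-tax Q = 218.5; deadweight loss = 33.75.
Difference: 72.9 vs 33.75 → market A is larger by 39.15.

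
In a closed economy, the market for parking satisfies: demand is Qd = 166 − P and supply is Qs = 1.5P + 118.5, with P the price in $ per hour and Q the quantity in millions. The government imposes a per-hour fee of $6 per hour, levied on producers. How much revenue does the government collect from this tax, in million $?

Without the tax, 166 − P = 1.5P + 118.5 gives 2.5P = 47.5, so P* = $19 and Q* = 147.
With the tax collected from producers, supply shifts: Qs = 1.5(P − 6) + 118.5.
New equilibrium: buyers pay $22.6, producers receive $16.6, Q = 143.4. (Wedge: Pb − Ps = 6.)
Revenue = t · Q = 6 · 143.4 = $860.4.

Tax revenue = $860.4 million.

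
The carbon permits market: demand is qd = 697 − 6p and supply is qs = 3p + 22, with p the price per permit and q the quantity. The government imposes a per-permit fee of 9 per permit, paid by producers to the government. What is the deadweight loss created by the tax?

Without the tax, 697 − 6p = 3p + 22 gives 9p = 675, so p* = 75 and q* = 247.
With the tax collected from producers, supply shifts: qs = 3(p − 9) + 22.
Solving gives q = 229 with consumers paying 78 and producers receiving 69 (the 9 wedge).
Quantity falls by |ΔQ| = |247 − 229| = 18.
DWL = ½ · t · |ΔQ| = ½ · 9 · 18 = 81.

Deadweight loss = 81.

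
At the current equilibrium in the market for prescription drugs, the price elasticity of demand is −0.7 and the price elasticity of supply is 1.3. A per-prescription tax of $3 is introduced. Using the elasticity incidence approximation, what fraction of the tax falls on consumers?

Incidence ratio: consumers' share ≈ εs / (εs + |εd|) = 1.3 / (1.3 + 0.7) = 0.65.
Supply is the more elastic side, so consumers bear the larger share.

Consumers' share ≈ 0.65.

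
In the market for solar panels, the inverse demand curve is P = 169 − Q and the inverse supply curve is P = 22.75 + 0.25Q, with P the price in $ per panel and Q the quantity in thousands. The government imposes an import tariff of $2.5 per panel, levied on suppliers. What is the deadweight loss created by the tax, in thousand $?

Deadweight loss = $2.5 thousand.

Inverting to Q(P) form: Qd = 169 − P; Qs = 4P − 91.
Before the tax: set 169 − P = 4P − 91 → P* = $52, Q* = 117.
With the tax collected from suppliers, supply shifts: Qs = 4(P − 2.5) − 91.
New equilibrium: buyers pay $54, suppliers receive $51.5, Q = 115. (Wedge: Pb − Ps = 2.5.)
Quantity falls by |ΔQ| = |117 − 115| = 2.
DWL = ½ · t · |ΔQ| = ½ · 2.5 · 2 = $2.5.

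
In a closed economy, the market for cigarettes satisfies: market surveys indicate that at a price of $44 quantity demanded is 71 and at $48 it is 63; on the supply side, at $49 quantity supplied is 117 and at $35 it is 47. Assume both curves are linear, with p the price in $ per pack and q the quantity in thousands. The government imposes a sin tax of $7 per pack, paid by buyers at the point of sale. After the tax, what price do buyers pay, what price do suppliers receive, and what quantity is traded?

Demand slope: (63 − 71)/(48 − 44) = -2, so qd = 159 − 2p.
Supply slope: (47 − 117)/(35 − 49) = 5, so qs = 5p − 128.
Without the tax, 159 − 2p = 5p − 128 gives 7p = 287, so p* = $41 and q* = 77.
With the tax collected from buyers, demand (in seller-price terms) shifts: qd = 159 − 2(p + 7).
Solving gives q = 67 with buyers paying $46 and suppliers receiving $39 (the $7 wedge).

Buyers pay $46; suppliers receive $39; quantity = 67.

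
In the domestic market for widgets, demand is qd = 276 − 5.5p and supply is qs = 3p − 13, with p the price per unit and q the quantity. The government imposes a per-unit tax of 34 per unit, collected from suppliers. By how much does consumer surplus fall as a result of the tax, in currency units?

Before the tax: set 276 − 5.5p = 3p − 13 → p* = 34, q* = 89.
With the tax collected from suppliers, supply shifts: qs = 3(p − 34) − 13.
Solving gives q = 23 with consumers paying 46 and suppliers receiving 12 (the 34 wedge).
ΔCS is the trapezoid between Q = 23 and Q = 89 of height 12: ½ · (89 + 23) · 12 = 672.

Consumer surplus falls by 672.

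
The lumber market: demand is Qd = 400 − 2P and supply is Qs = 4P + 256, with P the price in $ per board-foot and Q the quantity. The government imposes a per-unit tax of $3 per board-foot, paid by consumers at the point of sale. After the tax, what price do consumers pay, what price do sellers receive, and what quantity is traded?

Before the tax: set 400 − 2P = 4P + 256 → P* = $24, Q* = 352.
With the tax collected from consumers, demand (in seller-price terms) shifts: Qd = 400 − 2(P + 3).
Solving gives Q = 348 with consumers paying $26 and sellers receiving $23 (the $3 wedge).

Consumers pay $26; sellers receive $23; quantity = 348.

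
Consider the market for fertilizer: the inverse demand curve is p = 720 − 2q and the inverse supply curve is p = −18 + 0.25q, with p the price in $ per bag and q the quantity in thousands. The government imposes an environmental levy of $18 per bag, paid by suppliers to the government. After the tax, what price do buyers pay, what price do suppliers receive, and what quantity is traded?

Buyers pay $80; suppliers receive $62; quantity = 320.

Rewrite in direct form: qd = 360 − 0.5p and qs = 4p + 72.
Before the tax: set 360 − 0.5p = 4p + 72 → p* = $64, q* = 328.
With the tax collected from suppliers, supply shifts: qs = 4(p − 18) + 72.
New equilibrium: buyers pay $80, suppliers receive $62, q = 320. (Wedge: pb − ps = 18.)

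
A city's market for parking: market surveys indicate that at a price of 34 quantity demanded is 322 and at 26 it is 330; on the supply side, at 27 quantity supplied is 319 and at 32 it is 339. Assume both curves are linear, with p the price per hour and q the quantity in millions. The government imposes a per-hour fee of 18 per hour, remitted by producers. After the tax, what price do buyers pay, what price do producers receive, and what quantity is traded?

Buyers pay 43.4; producers receive 25.4; quantity = 312.6.

Demand slope: (330 − 322)/(26 − 34) = -1, so qd = 356 − p.
Supply slope: (339 − 319)/(32 − 27) = 4, so qs = 4p + 211.
Before the tax: set 356 − p = 4p + 211 → p* = 29, q* = 327.
With the tax collected from producers, supply shifts: qs = 4(p − 18) + 211.
Solving gives q = 312.6 with buyers paying 43.4 and producers receiving 25.4 (the 18 wedge).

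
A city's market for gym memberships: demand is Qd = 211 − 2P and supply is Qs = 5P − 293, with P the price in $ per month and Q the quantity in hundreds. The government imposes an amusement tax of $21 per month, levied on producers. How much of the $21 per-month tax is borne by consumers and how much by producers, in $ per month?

Consumers bear $15 per month; producers bear $6 per month.

Before the tax: set 211 − 2P = 5P − 293 → P* = $72, Q* = 67.
With the tax collected from producers, supply shifts: Qs = 5(P − 21) − 293.
New equilibrium: consumers pay $87, producers receive $66, Q = 37. (Wedge: Pb − Ps = 21.)
Burden on consumers: $15; on producers: $6. (They sum to $21.)
The less price-elastic side of the market bears the larger share of a per-unit tax.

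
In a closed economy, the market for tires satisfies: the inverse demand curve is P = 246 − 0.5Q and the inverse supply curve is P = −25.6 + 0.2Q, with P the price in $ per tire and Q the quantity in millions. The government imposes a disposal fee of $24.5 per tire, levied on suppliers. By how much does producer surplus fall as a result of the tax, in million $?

Rewrite in direct form: Qd = 492 − 2P and Qs = 5P + 128.
Before the tax: set 492 − 2P = 5P + 128 → P* = $52, Q* = 388.
With the tax collected from suppliers, supply shifts: Qs = 5(P − 24.5) + 128.
New equilibrium: consumers pay $69.5, suppliers receive $45, Q = 353. (Wedge: Pb − Ps = 24.5.)
ΔPS is the trapezoid between Q = 353 and Q = 388 of height $7: ½ · (388 + 353) · 7 = $2593.5.

Producer surplus falls by $2593.5 million.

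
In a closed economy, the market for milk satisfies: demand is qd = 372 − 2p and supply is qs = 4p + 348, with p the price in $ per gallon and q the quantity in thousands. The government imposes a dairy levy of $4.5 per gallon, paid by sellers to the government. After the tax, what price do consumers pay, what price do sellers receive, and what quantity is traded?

Without the tax, 372 − 2p = 4p + 348 gives 6p = 24, so p* = $4 and q* = 364.
With the tax collected from sellers, supply shifts: qs = 4(p − 4.5) + 348.
New equilibrium: consumers pay $7, sellers receive $2.5, q = 358. (Wedge: pb − ps = 4.5.)

Consumers pay $7; sellers receive $2.5; quantity = 358.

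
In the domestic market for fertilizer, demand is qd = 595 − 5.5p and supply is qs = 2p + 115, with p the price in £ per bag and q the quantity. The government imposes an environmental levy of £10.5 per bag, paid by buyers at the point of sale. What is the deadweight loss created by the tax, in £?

Without the tax, 595 − 5.5p = 2p + 115 gives 7.5p = 480, so p* = £64 and q* = 243.
With the tax collected from buyers, demand (in seller-price terms) shifts: qd = 595 − 5.5(p + 10.5).
New equilibrium: buyers pay £66.8, sellers receive £56.3, q = 227.6. (Wedge: pb − ps = 10.5.)
Quantity falls by |ΔQ| = |243 − 227.6| = 15.4.
DWL = ½ · t · |ΔQ| = ½ · 10.5 · 15.4 = £80.85.

Deadweight loss = £80.85.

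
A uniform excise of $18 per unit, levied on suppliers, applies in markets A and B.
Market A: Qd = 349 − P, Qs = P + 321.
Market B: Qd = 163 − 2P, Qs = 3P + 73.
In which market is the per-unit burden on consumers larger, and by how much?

Market A: pre-tax P* = $14, Q* = 335; post-tax Q = 326; per-unit burden on consumers = $9.
Market B: pre-tax P* = $18, Q* = 127; post-tax Q = 105.4; per-unit burden on consumers = $10.8.
Difference: $9 vs $10.8 → market B is larger by $1.8.

Market B, by $1.8.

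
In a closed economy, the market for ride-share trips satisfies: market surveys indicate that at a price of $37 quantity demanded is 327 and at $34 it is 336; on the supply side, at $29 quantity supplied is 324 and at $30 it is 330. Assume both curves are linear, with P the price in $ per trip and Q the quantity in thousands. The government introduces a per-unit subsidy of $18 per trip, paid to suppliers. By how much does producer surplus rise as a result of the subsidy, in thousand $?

Producer surplus rises by $2160 thousand.

Demand slope: (336 − 327)/(34 − 37) = -3, so Qd = 438 − 3P.
Supply slope: (330 − 324)/(30 − 29) = 6, so Qs = 6P + 150.
Before the subsidy: set 438 − 3P = 6P + 150 → P* = $32, Q* = 342.
With a per-unit subsidy paid to suppliers, each receives P + 18 per unit sold, so supply becomes Qs = 6(P + 18) + 150.
New equilibrium: consumers pay $20, suppliers receive $38, Q = 378. (Wedge: Pb − Ps = −18.)
ΔPS is the trapezoid between Q = 378 and Q = 342 of height $6: ½ · (342 + 378) · 6 = $2160.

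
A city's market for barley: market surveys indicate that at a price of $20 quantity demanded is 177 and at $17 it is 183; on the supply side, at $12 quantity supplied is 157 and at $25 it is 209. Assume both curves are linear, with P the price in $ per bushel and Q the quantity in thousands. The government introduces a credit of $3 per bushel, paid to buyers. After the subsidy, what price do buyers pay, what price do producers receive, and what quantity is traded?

Buyers pay $16; producers receive $19; quantity = 185.

Demand slope: (183 − 177)/(17 − 20) = -2, so Qd = 217 − 2P.
Supply slope: (209 − 157)/(25 − 12) = 4, so Qs = 4P + 109.
Before the subsidy: set 217 − 2P = 4P + 109 → P* = $18, Q* = 181.
With a per-unit subsidy paid to buyers, each effectively pays P − 3, so demand becomes Qd = 217 − 2(P − 3).
Solving gives Q = 185 with buyers paying $16 and producers receiving $19 (the $3 wedge).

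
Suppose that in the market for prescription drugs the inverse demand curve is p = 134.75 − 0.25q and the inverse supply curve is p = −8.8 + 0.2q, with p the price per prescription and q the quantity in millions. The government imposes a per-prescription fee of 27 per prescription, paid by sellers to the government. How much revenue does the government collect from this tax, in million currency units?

Tax revenue = 6993 million.

Inverting to q(p) form: qd = 539 − 4p; qs = 5p + 44.
Before the tax: set 539 − 4p = 5p + 44 → p* = 55, q* = 319.
With the tax collected from sellers, supply shifts: qs = 5(p − 27) + 44.
Solving gives q = 259 with consumers paying 70 and sellers receiving 43 (the 27 wedge).
Revenue = t · Q = 27 · 259 = 6993.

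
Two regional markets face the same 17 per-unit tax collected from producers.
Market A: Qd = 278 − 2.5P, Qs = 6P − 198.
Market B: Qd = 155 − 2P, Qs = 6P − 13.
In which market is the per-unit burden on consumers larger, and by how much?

Market B, by 0.75.

Market A: pre-tax P* = 56, Q* = 138; post-tax Q = 108; per-unit burden on consumers = 12.
Market B: pre-tax P* = 21, Q* = 113; post-tax Q = 87.5; per-unit burden on consumers = 12.75.
Difference: 12 vs 12.75 → market B is larger by 0.75.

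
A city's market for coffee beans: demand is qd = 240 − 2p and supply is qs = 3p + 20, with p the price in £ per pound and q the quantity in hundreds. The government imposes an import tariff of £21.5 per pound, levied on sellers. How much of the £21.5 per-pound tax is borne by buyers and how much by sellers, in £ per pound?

Before the tax: set 240 − 2p = 3p + 20 → p* = £44, q* = 152.
With the tax collected from sellers, supply shifts: qs = 3(p − 21.5) + 20.
Solving gives q = 126.2 with buyers paying £56.9 and sellers receiving £35.4 (the £21.5 wedge).
Burden on buyers: £12.9; on sellers: £8.6. (They sum to £21.5.)

Buyers bear £12.9 per pound; sellers bear £8.6 per pound.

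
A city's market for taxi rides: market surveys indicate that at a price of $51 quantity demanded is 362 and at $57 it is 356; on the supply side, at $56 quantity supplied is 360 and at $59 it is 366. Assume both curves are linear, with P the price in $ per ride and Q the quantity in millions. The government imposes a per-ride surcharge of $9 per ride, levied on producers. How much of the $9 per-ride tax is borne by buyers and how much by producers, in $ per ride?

Buyers bear $6 per ride; producers bear $3 per ride.

Demand slope: (356 − 362)/(57 − 51) = -1, so Qd = 413 − P.
Supply slope: (366 − 360)/(59 − 56) = 2, so Qs = 2P + 248.
Without the tax, 413 − P = 2P + 248 gives 3P = 165, so P* = $55 and Q* = 358.
With the tax collected from producers, supply shifts: Qs = 2(P − 9) + 248.
Solving gives Q = 352 with buyers paying $61 and producers receiving $52 (the $9 wedge).
Burden on buyers: $6; on producers: $3. (They sum to $9.)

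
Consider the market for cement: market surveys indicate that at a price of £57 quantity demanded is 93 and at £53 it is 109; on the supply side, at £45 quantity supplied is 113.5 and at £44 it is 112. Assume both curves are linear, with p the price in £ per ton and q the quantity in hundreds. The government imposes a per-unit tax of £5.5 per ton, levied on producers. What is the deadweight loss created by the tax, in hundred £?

Demand slope: (109 − 93)/(53 − 57) = -4, so qd = 321 − 4p.
Supply slope: (112 − 113.5)/(44 − 45) = 1.5, so qs = 1.5p + 46.
Without the tax, 321 − 4p = 1.5p + 46 gives 5.5p = 275, so p* = £50 and q* = 121.
With the tax collected from producers, supply shifts: qs = 1.5(p − 5.5) + 46.
New equilibrium: consumers pay £51.5, producers receive £46, q = 115. (Wedge: pb − ps = 5.5.)
Quantity falls by |ΔQ| = |121 − 115| = 6.
DWL = ½ · t · |ΔQ| = ½ · 5.5 · 6 = £16.5.

Deadweight loss = £16.5 hundred.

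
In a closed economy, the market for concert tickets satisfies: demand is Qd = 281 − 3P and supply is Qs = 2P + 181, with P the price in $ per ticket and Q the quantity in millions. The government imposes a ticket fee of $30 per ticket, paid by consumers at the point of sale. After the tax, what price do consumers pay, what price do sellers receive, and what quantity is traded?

Consumers pay $32; sellers receive $2; quantity = 185.

Before the tax: set 281 − 3P = 2P + 181 → P* = $20, Q* = 221.
With the tax collected from consumers, demand (in seller-price terms) shifts: Qd = 281 − 3(P + 30).
Solving gives Q = 185 with consumers paying $32 and sellers receiving $2 (the $30 wedge).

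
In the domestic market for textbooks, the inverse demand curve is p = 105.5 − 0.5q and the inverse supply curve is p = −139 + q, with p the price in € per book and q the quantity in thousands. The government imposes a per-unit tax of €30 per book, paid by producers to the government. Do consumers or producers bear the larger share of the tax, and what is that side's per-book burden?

Rewrite in direct form: qd = 211 − 2p and qs = p + 139.
Without the tax, 211 − 2p = p + 139 gives 3p = 72, so p* = €24 and q* = 163.
With the tax collected from producers, supply shifts: qs = (p − 30) + 139.
Solving gives q = 143 with consumers paying €34 and producers receiving €4 (the €30 wedge).
Per-book burden: consumers €10, producers €20.
Producers take the larger share because supply is less price-elastic here (demand slope 2 vs supply slope 1).
The less price-elastic side of the market bears the larger share of a per-unit tax.

Producers bear the larger share: €20 per book.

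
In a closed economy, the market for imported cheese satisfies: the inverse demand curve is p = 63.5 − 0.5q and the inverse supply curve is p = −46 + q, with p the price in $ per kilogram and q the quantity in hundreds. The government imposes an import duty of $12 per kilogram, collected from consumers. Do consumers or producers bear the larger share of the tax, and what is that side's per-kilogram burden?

Producers bear the larger share: $8 per kilogram.

Inverting to q(p) form: qd = 127 − 2p; qs = p + 46.
Before the tax: set 127 − 2p = p + 46 → p* = $27, q* = 73.
With the tax collected from consumers, demand (in seller-price terms) shifts: qd = 127 − 2(p + 12).
Solving gives q = 65 with consumers paying $31 and producers receiving $19 (the $12 wedge).
Per-kilogram burden: consumers $4, producers $8.
Producers take the larger share because supply is less price-elastic here (demand slope 2 vs supply slope 1).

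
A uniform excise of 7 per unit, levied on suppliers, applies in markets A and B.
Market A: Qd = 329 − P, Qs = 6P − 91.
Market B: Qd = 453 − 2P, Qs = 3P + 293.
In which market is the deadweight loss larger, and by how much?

Market A: pre-tax P* = 60, Q* = 269; post-tax Q = 263; deadweight loss = 21.
Market B: pre-tax P* = 32, Q* = 389; post-tax Q = 380.6; deadweight loss = 29.4.
Difference: 21 vs 29.4 → market B is larger by 8.4.

Market B, by 8.4.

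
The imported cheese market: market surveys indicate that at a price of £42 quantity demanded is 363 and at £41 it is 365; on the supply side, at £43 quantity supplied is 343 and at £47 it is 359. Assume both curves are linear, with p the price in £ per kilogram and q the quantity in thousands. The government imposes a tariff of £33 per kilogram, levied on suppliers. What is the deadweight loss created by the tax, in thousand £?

Demand slope: (365 − 363)/(41 − 42) = -2, so qd = 447 − 2p.
Supply slope: (359 − 343)/(47 − 43) = 4, so qs = 4p + 171.
Without the tax, 447 − 2p = 4p + 171 gives 6p = 276, so p* = £46 and q* = 355.
With the tax collected from suppliers, supply shifts: qs = 4(p − 33) + 171.
New equilibrium: buyers pay £68, suppliers receive £35, q = 311. (Wedge: pb − ps = 33.)
Quantity falls by |ΔQ| = |355 − 311| = 44.
DWL = ½ · t · |ΔQ| = ½ · 33 · 44 = £726.

Deadweight loss = £726 thousand.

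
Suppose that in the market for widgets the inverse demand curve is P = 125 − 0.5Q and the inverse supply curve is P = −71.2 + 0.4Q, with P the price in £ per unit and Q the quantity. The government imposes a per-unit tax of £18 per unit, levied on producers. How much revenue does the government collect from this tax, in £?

Tax revenue = £3564.

Inverting to Q(P) form: Qd = 250 − 2P; Qs = 2.5P + 178.
Without the tax, 250 − 2P = 2.5P + 178 gives 4.5P = 72, so P* = £16 and Q* = 218.
With the tax collected from producers, supply shifts: Qs = 2.5(P − 18) + 178.
Solving gives Q = 198 with consumers paying £26 and producers receiving £8 (the £18 wedge).
Revenue = t · Q = 18 · 198 = £3564.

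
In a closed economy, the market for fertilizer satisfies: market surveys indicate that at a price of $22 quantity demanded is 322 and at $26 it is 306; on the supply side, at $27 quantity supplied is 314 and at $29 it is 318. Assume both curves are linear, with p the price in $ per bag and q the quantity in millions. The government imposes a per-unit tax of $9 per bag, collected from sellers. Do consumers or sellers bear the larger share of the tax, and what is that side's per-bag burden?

Demand slope: (306 − 322)/(26 − 22) = -4, so qd = 410 − 4p.
Supply slope: (318 − 314)/(29 − 27) = 2, so qs = 2p + 260.
Before the tax: set 410 − 4p = 2p + 260 → p* = $25, q* = 310.
With the tax collected from sellers, supply shifts: qs = 2(p − 9) + 260.
Solving gives q = 298 with consumers paying $28 and sellers receiving $19 (the $9 wedge).
Per-bag burden: consumers $3, sellers $6.
Sellers take the larger share because supply is less price-elastic here (demand slope 4 vs supply slope 2).

Sellers bear the larger share: $6 per bag.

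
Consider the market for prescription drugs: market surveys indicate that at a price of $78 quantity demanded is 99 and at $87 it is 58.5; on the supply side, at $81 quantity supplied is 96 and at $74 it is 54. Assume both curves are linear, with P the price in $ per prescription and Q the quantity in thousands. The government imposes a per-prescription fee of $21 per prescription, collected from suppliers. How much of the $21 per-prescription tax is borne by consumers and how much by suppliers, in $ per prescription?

Consumers bear $12 per prescription; suppliers bear $9 per prescription.

Demand slope: (58.5 − 99)/(87 − 78) = -4.5, so Qd = 450 − 4.5P.
Supply slope: (54 − 96)/(74 − 81) = 6, so Qs = 6P − 390.
Without the tax, 450 − 4.5P = 6P − 390 gives 10.5P = 840, so P* = $80 and Q* = 90.
With the tax collected from suppliers, supply shifts: Qs = 6(P − 21) − 390.
New equilibrium: consumers pay $92, suppliers receive $71, Q = 36. (Wedge: Pb − Ps = 21.)
Burden on consumers: $12; on suppliers: $9. (They sum to $21.)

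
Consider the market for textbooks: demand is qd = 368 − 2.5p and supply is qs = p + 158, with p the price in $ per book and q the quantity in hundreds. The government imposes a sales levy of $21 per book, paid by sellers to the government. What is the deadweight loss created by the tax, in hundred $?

Before the tax: set 368 − 2.5p = p + 158 → p* = $60, q* = 218.
With the tax collected from sellers, supply shifts: qs = (p − 21) + 158.
Solving gives q = 203 with buyers paying $66 and sellers receiving $45 (the $21 wedge).
Quantity falls by |ΔQ| = |218 − 203| = 15.
DWL = ½ · t · |ΔQ| = ½ · 21 · 15 = $157.5.

Deadweight loss = $157.5 hundred.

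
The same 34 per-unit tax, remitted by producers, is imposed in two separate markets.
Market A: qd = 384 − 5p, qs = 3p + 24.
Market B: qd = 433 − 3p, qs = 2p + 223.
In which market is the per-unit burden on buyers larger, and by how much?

Market B, by 0.85.

Market A: pre-tax p* = 45, q* = 159; post-tax q = 95.25; per-unit burden on buyers = 12.75.
Market B: pre-tax p* = 42, q* = 307; post-tax q = 266.2; per-unit burden on buyers = 13.6.
Difference: 12.75 vs 13.6 → market B is larger by 0.85.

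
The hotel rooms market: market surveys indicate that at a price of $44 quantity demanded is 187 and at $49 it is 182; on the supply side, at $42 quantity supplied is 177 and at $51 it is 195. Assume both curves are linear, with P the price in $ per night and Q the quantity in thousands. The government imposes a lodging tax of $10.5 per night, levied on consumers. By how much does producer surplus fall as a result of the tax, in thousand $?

Producer surplus falls by $635.25 thousand.

Demand slope: (182 − 187)/(49 − 44) = -1, so Qd = 231 − P.
Supply slope: (195 − 177)/(51 − 42) = 2, so Qs = 2P + 93.
Without the tax, 231 − P = 2P + 93 gives 3P = 138, so P* = $46 and Q* = 185.
With the tax collected from consumers, demand (in seller-price terms) shifts: Qd = 231 − (P + 10.5).
New equilibrium: consumers pay $53, sellers receive $42.5, Q = 178. (Wedge: Pb − Ps = 10.5.)
ΔPS is the trapezoid between Q = 178 and Q = 185 of height $3.5: ½ · (185 + 178) · 3.5 = $635.25.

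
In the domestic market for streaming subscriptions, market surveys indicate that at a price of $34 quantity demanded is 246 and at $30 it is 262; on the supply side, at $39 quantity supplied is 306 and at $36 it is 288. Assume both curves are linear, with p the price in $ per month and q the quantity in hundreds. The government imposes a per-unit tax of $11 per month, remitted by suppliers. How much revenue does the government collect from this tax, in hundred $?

Demand slope: (262 − 246)/(30 − 34) = -4, so qd = 382 − 4p.
Supply slope: (288 − 306)/(36 − 39) = 6, so qs = 6p + 72.
Without the tax, 382 − 4p = 6p + 72 gives 10p = 310, so p* = $31 and q* = 258.
With the tax collected from suppliers, supply shifts: qs = 6(p − 11) + 72.
New equilibrium: consumers pay $37.6, suppliers receive $26.6, q = 231.6. (Wedge: pb − ps = 11.)
Revenue = t · Q = 11 · 231.6 = $2547.6.

Tax revenue = $2547.6 hundred.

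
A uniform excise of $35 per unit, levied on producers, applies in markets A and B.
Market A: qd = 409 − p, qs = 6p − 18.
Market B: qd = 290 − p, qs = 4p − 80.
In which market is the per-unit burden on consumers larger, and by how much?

Market A: pre-tax p* = $61, q* = 348; post-tax q = 318; per-unit burden on consumers = $30.
Market B: pre-tax p* = $74, q* = 216; post-tax q = 188; per-unit burden on consumers = $28.
Difference: $30 vs $28 → market A is larger by $2.

Market A, by $2.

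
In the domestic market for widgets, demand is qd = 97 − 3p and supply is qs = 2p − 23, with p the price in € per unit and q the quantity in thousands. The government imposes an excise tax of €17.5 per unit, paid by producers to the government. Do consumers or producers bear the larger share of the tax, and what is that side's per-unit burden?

Producers bear the larger share: €10.5 per unit.

Before the tax: set 97 − 3p = 2p − 23 → p* = €24, q* = 25.
With the tax collected from producers, supply shifts: qs = 2(p − 17.5) − 23.
New equilibrium: consumers pay €31, producers receive €13.5, q = 4. (Wedge: pb − ps = 17.5.)
Per-unit burden: consumers €7, producers €10.5.
Producers take the larger share because supply is less price-elastic here (demand slope 3 vs supply slope 2).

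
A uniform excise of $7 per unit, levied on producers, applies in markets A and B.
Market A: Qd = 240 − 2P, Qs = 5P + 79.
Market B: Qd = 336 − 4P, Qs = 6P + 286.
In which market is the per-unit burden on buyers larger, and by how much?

Market A, by $0.8.

Market A: pre-tax P* = $23, Q* = 194; post-tax Q = 184; per-unit burden on buyers = $5.
Market B: pre-tax P* = $5, Q* = 316; post-tax Q = 299.2; per-unit burden on buyers = $4.2.
Difference: $5 vs $4.2 → market A is larger by $0.8.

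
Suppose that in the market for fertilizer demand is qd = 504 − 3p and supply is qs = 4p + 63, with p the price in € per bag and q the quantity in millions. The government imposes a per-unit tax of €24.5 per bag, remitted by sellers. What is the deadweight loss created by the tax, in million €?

Before the tax: set 504 − 3p = 4p + 63 → p* = €63, q* = 315.
With the tax collected from sellers, supply shifts: qs = 4(p − 24.5) + 63.
New equilibrium: consumers pay €77, sellers receive €52.5, q = 273. (Wedge: pb − ps = 24.5.)
Quantity falls by |ΔQ| = |315 − 273| = 42.
DWL = ½ · t · |ΔQ| = ½ · 24.5 · 42 = €514.5.

Deadweight loss = €514.5 million.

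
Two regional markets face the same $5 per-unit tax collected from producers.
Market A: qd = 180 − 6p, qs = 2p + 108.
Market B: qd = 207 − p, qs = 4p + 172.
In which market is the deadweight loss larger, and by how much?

Market A, by $8.75.

Market A: pre-tax p* = $9, q* = 126; post-tax q = 118.5; deadweight loss = $18.75.
Market B: pre-tax p* = $7, q* = 200; post-tax q = 196; deadweight loss = $10.
Difference: $18.75 vs $10 → market A is larger by $8.75.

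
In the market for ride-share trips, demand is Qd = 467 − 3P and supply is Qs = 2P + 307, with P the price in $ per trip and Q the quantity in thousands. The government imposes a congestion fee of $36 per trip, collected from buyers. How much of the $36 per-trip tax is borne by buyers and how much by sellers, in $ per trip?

Buyers bear $14.4 per trip; sellers bear $21.6 per trip.

Before the tax: set 467 − 3P = 2P + 307 → P* = $32, Q* = 371.
With the tax collected from buyers, demand (in seller-price terms) shifts: Qd = 467 − 3(P + 36).
Solving gives Q = 327.8 with buyers paying $46.4 and sellers receiving $10.4 (the $36 wedge).
Burden on buyers: $14.4; on sellers: $21.6. (They sum to $36.)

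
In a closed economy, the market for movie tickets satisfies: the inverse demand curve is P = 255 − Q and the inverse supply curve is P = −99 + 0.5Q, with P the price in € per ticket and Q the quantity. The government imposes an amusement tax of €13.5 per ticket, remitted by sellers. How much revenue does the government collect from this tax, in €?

Rewrite in direct form: Qd = 255 − P and Qs = 2P + 198.
Before the tax: set 255 − P = 2P + 198 → P* = €19, Q* = 236.
With the tax collected from sellers, supply shifts: Qs = 2(P − 13.5) + 198.
Solving gives Q = 227 with consumers paying €28 and sellers receiving €14.5 (the €13.5 wedge).
Revenue = t · Q = 13.5 · 227 = €3064.5.

Tax revenue = €3064.5.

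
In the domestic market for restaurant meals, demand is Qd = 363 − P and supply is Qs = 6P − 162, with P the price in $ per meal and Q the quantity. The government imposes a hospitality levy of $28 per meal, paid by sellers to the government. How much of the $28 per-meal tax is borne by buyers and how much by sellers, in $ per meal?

Buyers bear $24 per meal; sellers bear $4 per meal.

Before the tax: set 363 − P = 6P − 162 → P* = $75, Q* = 288.
With the tax collected from sellers, supply shifts: Qs = 6(P − 28) − 162.
Solving gives Q = 264 with buyers paying $99 and sellers receiving $71 (the $28 wedge).
Burden on buyers: $24; on sellers: $4. (They sum to $28.)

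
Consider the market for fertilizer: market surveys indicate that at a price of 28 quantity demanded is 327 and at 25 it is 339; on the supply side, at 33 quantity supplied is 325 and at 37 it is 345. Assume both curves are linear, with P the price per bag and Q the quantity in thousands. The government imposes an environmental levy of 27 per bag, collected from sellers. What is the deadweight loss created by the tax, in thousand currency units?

Deadweight loss = 810 thousand.

Demand slope: (339 − 327)/(25 − 28) = -4, so Qd = 439 − 4P.
Supply slope: (345 − 325)/(37 − 33) = 5, so Qs = 5P + 160.
Before the tax: set 439 − 4P = 5P + 160 → P* = 31, Q* = 315.
With the tax collected from sellers, supply shifts: Qs = 5(P − 27) + 160.
New equilibrium: consumers pay 46, sellers receive 19, Q = 255. (Wedge: Pb − Ps = 27.)
Quantity falls by |ΔQ| = |315 − 255| = 60.
DWL = ½ · t · |ΔQ| = ½ · 27 · 60 = 810.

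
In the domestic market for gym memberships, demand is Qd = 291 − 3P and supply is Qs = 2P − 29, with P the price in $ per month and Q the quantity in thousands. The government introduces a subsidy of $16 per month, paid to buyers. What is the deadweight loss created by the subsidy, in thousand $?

Without the subsidy, 291 − 3P = 2P − 29 gives 5P = 320, so P* = $64 and Q* = 99.
With a per-unit subsidy paid to buyers, each effectively pays P − 16, so demand becomes Qd = 291 − 3(P − 16).
New equilibrium: buyers pay $57.6, suppliers receive $73.6, Q = 118.2. (Wedge: Pb − Ps = −16.)
Quantity rises by |ΔQ| = |99 − 118.2| = 19.2.
DWL = ½ · t · |ΔQ| = ½ · 16 · 19.2 = $153.6.

Deadweight loss = $153.6 thousand.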